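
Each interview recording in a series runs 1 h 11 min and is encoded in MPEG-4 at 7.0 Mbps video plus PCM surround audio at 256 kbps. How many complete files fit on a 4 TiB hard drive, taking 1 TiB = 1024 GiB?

1 h 11 min = 71 min = 4260 s
Audio: 256 kbps = 0.256 Mbps.
Total bitrate: 7.256 Mbps.
Per item: 7.256 Mbps × 4260 s = 30,911 Mb = 3,864 MB.
Capacity: 4 TiB = 35,184,372 Mb; 1138.26 items → 1138 complete.

1138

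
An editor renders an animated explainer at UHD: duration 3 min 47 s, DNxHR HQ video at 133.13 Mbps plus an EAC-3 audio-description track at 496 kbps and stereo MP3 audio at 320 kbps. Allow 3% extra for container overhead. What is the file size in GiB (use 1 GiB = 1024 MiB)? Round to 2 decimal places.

3.65 GiB

3 min 47 s = 227 s
Audio total: 496 + 320 = 816 kbps = 0.816 Mbps.
Total bitrate: 133.13 + 0.816 = 133.946 Mbps.
Stream data: 133.946 Mbps × 227 s = 30405.7 Mb.
With 3% container overhead: ×1.03.
31,318 Mb = 3,914,739,282 bytes ÷ 1,073,741,824 = 3.646 GiB.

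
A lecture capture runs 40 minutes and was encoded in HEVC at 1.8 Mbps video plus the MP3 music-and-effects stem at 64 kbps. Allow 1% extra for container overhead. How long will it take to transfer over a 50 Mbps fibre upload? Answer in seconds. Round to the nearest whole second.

90 seconds

40 min = 2400 s
Audio: 64 kbps = 0.064 Mbps.
Total bitrate: 1.864 Mbps.
File: 1.864 Mbps × 2400 s = 4473.6 Mb.
With 1% container overhead: ×1.01. → 4518.3 Mb.
At 50 Mbps: 4518.3 / 50 = 90.4 s ≈ 90.4 seconds.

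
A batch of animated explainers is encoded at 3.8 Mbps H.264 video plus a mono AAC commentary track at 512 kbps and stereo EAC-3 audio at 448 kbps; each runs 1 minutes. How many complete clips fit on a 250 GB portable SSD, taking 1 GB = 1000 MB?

Audio total: 512 + 448 = 960 kbps = 0.960 Mbps.
Total bitrate: 4.760 Mbps.
Per item: 4.760 Mbps × 60 s = 285.6 Mb = 35.70 MB.
Capacity: 250 GB = 2,000,000 Mb; 7002.80 items → 7002 complete.

7002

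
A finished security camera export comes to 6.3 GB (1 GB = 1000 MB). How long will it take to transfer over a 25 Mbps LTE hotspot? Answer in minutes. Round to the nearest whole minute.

34 minutes

File: 6.3 GB = 50400.0 Mb.
At 25 Mbps: 50400.0 / 25 = 2016.0 s ≈ 33.6 minutes.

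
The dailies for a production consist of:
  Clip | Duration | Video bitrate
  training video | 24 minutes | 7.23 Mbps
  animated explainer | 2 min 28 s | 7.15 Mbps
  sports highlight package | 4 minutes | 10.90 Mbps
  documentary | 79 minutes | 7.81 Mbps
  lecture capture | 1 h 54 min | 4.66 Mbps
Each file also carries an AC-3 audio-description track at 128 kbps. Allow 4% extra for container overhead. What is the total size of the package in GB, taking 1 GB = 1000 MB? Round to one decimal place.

11.0 GB

Audio: 128 kbps = 0.128 Mbps.
training video: 7.358 Mbps × 1440 s × 1.04 = 11019.3 Mb
animated explainer: 7.278 Mbps × 148 s × 1.04 = 1120.2 Mb
sports highlight package: 11.028 Mbps × 240 s × 1.04 = 2752.6 Mb
documentary: 7.938 Mbps × 4740 s × 1.04 = 39131.2 Mb
lecture capture: 4.788 Mbps × 6840 s × 1.04 = 34059.9 Mb
Total: 88083.2 Mb = 11010.4 MB.
= 11.01 GB.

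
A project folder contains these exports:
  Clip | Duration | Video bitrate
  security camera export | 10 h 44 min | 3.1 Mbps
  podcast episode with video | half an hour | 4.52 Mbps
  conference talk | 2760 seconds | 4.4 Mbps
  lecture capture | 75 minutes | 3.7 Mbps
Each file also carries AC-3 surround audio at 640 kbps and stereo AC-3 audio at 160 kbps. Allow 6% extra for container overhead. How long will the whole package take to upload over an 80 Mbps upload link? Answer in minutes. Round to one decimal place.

Audio total: 640 + 160 = 800 kbps = 0.800 Mbps.
security camera export: 3.900 Mbps × 38640 s × 1.06 = 159737.8 Mb
podcast episode with video: 5.320 Mbps × 1800 s × 1.06 = 10150.6 Mb
conference talk: 5.200 Mbps × 2760 s × 1.06 = 15213.1 Mb
lecture capture: 4.500 Mbps × 4500 s × 1.06 = 21465.0 Mb
Total: 206566.4 Mb = 25820.8 MB.
At 80 Mbps: 206566.4 / 80 = 2582 s ≈ 43 minutes.

43.0 minutes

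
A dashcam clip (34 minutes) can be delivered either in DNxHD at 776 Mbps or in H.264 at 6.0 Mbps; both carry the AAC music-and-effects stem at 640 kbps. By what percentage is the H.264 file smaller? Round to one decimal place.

34 min = 2040 s
Audio: 640 kbps = 0.640 Mbps.
DNxHD: 776.640 Mbps × 2040 s = 1584345.6 Mb = 184.442 GiB.
H.264: 6.640 Mbps × 2040 s = 13545.6 Mb = 1.577 GiB.
Reduction: (1 − 1.577/184.442) × 100 = 99.15%.

99.1%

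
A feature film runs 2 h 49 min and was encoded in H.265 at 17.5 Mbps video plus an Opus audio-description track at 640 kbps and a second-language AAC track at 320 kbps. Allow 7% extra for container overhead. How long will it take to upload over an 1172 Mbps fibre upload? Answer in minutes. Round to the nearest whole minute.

3 minutes

2 h 49 min = 169 min = 10140 s
Audio total: 640 + 320 = 960 kbps = 0.960 Mbps.
Total bitrate: 18.460 Mbps.
File: 18.460 Mbps × 10140 s = 187184.4 Mb.
With 7% container overhead: ×1.07. → 200287.3 Mb.
At 1172 Mbps: 200287.3 / 1172 = 170.9 s ≈ 2.85 minutes.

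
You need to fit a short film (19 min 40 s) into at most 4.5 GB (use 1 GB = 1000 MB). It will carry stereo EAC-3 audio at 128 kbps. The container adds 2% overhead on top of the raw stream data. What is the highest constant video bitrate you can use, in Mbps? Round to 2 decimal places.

29.78 Mbps

Budget: 4.5 GB = 36000.0 Mb.
Stream payload after overhead: 36000.0 / 1.02 = 35294.1 Mb.
19 min 40 s = 1180 s
Total bitrate budget: 35294.1 Mb / 1180 s = 29.910 Mbps.
Audio: 128 kbps = 0.128 Mbps.
Video: 29.910 − 0.128 = 29.782 Mbps.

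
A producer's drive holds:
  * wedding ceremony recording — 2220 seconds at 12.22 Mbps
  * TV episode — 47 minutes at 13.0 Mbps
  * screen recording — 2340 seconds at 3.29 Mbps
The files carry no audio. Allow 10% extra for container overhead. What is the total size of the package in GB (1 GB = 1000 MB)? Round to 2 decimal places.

9.83 GB

wedding ceremony recording: 12.220 Mbps × 2220 s × 1.10 = 29841.2 Mb
TV episode: 13.000 Mbps × 2820 s × 1.10 = 40326.0 Mb
screen recording: 3.290 Mbps × 2340 s × 1.10 = 8468.5 Mb
Total: 78635.7 Mb = 9829.5 MB.
= 9.829 GB.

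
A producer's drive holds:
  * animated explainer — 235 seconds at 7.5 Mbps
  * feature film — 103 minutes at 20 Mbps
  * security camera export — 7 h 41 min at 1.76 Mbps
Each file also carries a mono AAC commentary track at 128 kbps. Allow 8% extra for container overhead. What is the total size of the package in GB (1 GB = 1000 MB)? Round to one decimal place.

24.1 GB

Audio: 128 kbps = 0.128 Mbps.
animated explainer: 7.628 Mbps × 235 s × 1.08 = 1936.0 Mb
feature film: 20.128 Mbps × 6180 s × 1.08 = 134342.3 Mb
security camera export: 1.888 Mbps × 27660 s × 1.08 = 56399.8 Mb
Total: 192678.2 Mb = 24084.8 MB.
= 24.08 GB.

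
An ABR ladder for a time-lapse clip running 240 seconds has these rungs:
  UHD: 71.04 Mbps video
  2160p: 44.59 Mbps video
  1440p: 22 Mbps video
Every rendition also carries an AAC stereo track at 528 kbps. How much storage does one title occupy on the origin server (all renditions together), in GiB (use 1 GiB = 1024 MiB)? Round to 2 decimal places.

3.89 GiB

Audio: 528 kbps = 0.528 Mbps.
Sum of rendition bitrates: (71.04+0.528) + (44.59+0.528) + (22+0.528) = 139.214 Mbps.
× 240 s = 33,411 Mb = 4,176 MB = 3.890 GiB.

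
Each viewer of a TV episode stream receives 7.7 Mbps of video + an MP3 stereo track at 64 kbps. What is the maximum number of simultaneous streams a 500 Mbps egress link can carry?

64

Audio: 64 kbps = 0.064 Mbps.
Per-viewer media rate: 7.764 Mbps.
500 Mbps = 500.0 Mbps; 500.0 / 7.764 = 64.40 → 64 viewers.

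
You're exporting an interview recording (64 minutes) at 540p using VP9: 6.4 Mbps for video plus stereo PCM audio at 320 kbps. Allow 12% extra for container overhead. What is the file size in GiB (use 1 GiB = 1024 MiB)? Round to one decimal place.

64 min = 3840 s
Audio: 320 kbps = 0.320 Mbps.
Total bitrate: 6.4 + 0.320 = 6.720 Mbps.
Stream data: 6.720 Mbps × 3840 s = 25804.8 Mb.
With 12% container overhead: ×1.12.
28,901 Mb = 3,612,672,000 bytes ÷ 1,073,741,824 = 3.365 GiB.

3.4 GiB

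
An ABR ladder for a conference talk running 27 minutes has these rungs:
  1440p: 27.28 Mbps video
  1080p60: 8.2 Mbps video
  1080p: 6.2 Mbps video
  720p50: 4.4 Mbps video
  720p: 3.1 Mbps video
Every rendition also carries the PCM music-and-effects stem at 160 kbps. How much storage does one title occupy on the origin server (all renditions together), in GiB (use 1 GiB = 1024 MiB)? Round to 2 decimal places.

9.43 GiB

27 min = 1620 s
Audio: 160 kbps = 0.160 Mbps.
Sum of rendition bitrates: (27.28+0.160) + (8.2+0.160) + (6.2+0.160) + (4.4+0.160) + (3.1+0.160) = 49.980 Mbps.
× 1620 s = 80,968 Mb = 10,121 MB = 9.426 GiB.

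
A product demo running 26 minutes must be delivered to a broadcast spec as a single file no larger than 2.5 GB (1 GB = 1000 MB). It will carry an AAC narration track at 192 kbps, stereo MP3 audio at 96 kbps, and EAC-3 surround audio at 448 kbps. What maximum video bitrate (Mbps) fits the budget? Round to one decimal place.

Budget: 2.5 GB = 20000.0 Mb.
26 min = 1560 s
Total bitrate budget: 20000.0 Mb / 1560 s = 12.821 Mbps.
Audio total: 192 + 96 + 448 = 736 kbps = 0.736 Mbps.
Video: 12.821 − 0.736 = 12.085 Mbps.

12.1 Mbps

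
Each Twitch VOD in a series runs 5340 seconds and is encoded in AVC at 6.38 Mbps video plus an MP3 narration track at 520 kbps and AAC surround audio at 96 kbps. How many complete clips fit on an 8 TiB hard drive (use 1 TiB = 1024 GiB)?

1883

Audio total: 520 + 96 = 616 kbps = 0.616 Mbps.
Total bitrate: 6.996 Mbps.
Per item: 6.996 Mbps × 5340 s = 37,359 Mb = 4,670 MB.
Capacity: 8 TiB = 70,368,744 Mb; 1883.60 items → 1883 complete.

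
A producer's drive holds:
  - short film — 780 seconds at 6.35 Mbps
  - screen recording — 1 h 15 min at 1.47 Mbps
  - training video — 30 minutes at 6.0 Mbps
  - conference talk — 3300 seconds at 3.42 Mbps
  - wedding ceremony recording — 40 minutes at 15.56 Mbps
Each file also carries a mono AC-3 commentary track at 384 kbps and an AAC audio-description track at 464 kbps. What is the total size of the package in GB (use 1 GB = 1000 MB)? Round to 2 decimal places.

Audio total: 384 + 464 = 848 kbps = 0.848 Mbps.
short film: 7.198 Mbps × 780 s = 5614.4 Mb
screen recording: 2.318 Mbps × 4500 s = 10431.0 Mb
training video: 6.848 Mbps × 1800 s = 12326.4 Mb
conference talk: 4.268 Mbps × 3300 s = 14084.4 Mb
wedding ceremony recording: 16.408 Mbps × 2400 s = 39379.2 Mb
Total: 81835.4 Mb = 10229.4 MB.
= 10.23 GB.

10.23 GB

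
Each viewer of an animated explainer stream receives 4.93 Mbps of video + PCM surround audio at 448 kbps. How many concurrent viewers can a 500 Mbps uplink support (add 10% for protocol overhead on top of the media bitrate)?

Audio: 448 kbps = 0.448 Mbps.
Per-viewer media rate: 5.378 Mbps.
On the wire with 10% overhead: 5.916 Mbps.
500 Mbps = 500.0 Mbps; 500.0 / 5.916 = 84.52 → 84 viewers.

84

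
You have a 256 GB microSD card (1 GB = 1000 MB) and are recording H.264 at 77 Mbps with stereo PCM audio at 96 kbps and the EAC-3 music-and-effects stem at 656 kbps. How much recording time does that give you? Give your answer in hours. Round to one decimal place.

Audio total: 96 + 656 = 752 kbps = 0.752 Mbps.
Total bitrate: 77 + 0.752 = 77.752 Mbps.
Capacity: 256 GB = 2,048,000 Mb.
Recording time: 2,048,000 / 77.752 = 26,340 s ≈ 7.32 hours.

7.3 hours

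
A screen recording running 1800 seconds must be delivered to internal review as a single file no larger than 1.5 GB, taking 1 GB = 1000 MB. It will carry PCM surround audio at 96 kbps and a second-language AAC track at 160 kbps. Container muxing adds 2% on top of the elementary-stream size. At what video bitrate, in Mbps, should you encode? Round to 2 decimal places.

6.28 Mbps

Budget: 1.5 GB = 12000.0 Mb.
Stream payload after overhead: 12000.0 / 1.02 = 11764.7 Mb.
Total bitrate budget: 11764.7 Mb / 1800 s = 6.536 Mbps.
Audio total: 96 + 160 = 256 kbps = 0.256 Mbps.
Video: 6.536 − 0.256 = 6.280 Mbps.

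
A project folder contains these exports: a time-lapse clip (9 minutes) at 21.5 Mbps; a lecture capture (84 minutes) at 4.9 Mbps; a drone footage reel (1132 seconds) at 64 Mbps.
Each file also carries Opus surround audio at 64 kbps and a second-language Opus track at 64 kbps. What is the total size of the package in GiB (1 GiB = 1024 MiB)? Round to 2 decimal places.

Audio total: 64 + 64 = 128 kbps = 0.128 Mbps.
time-lapse clip: 21.628 Mbps × 540 s = 11679.1 Mb
lecture capture: 5.028 Mbps × 5040 s = 25341.1 Mb
drone footage reel: 64.128 Mbps × 1132 s = 72592.9 Mb
Total: 109613.1 Mb = 13701.6 MB.
= 12.76 GiB.

12.76 GiB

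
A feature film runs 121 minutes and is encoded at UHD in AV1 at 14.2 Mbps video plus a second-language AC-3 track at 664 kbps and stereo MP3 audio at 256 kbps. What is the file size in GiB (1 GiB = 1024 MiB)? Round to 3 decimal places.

12.779 GiB

121 min = 7260 s
Audio total: 664 + 256 = 920 kbps = 0.920 Mbps.
Total bitrate: 14.2 + 0.920 = 15.120 Mbps.
Stream data: 15.120 Mbps × 7260 s = 109771.2 Mb.
109,771 Mb = 13,721,400,000 bytes ÷ 1,073,741,824 = 12.78 GiB.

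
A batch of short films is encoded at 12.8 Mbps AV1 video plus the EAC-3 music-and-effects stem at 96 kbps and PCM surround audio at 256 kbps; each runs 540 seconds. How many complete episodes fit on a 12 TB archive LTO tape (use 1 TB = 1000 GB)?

13517

Audio total: 96 + 256 = 352 kbps = 0.352 Mbps.
Total bitrate: 13.152 Mbps.
Per item: 13.152 Mbps × 540 s = 7,102 Mb = 887.8 MB.
Capacity: 12 TB = 96,000,000 Mb; 13517.17 items → 13517 complete.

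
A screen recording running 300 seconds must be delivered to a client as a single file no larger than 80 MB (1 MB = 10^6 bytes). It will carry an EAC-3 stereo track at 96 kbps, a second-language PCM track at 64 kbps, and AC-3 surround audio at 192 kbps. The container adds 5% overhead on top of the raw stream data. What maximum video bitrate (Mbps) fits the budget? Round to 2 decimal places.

Budget: 80 MB = 640.0 Mb.
Stream payload after overhead: 640.0 / 1.05 = 609.5 Mb.
Total bitrate budget: 609.5 Mb / 300 s = 2.032 Mbps.
Audio total: 96 + 64 + 192 = 352 kbps = 0.352 Mbps.
Video: 2.032 − 0.352 = 1.680 Mbps.

1.68 Mbps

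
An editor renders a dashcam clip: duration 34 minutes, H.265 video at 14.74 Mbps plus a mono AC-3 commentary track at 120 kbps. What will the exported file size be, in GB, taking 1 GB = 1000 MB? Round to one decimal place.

34 min = 2040 s
Audio: 120 kbps = 0.120 Mbps.
Total bitrate: 14.74 + 0.120 = 14.860 Mbps.
Stream data: 14.860 Mbps × 2040 s = 30314.4 Mb.
30,314 Mb ÷ 8 = 3,789 MB → 3.789 GB.

3.8 GB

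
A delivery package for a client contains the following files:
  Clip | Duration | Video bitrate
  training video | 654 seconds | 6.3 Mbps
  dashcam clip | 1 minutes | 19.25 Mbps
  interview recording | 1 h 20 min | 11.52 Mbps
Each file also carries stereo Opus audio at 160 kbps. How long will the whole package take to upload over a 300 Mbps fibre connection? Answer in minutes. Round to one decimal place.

Audio: 160 kbps = 0.160 Mbps.
training video: 6.460 Mbps × 654 s = 4224.8 Mb
dashcam clip: 19.410 Mbps × 60 s = 1164.6 Mb
interview recording: 11.680 Mbps × 4800 s = 56064.0 Mb
Total: 61453.4 Mb = 7681.7 MB.
At 300 Mbps: 61453.4 / 300 = 205 s ≈ 3.41 minutes.

3.4 minutes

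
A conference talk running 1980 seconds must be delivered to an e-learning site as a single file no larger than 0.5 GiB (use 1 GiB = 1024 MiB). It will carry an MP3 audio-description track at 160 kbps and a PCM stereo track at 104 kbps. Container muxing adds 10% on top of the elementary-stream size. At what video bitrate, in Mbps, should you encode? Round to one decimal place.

Budget: 0.5 GiB = 4295.0 Mb.
Stream payload after overhead: 4295.0 / 1.10 = 3904.5 Mb.
Total bitrate budget: 3904.5 Mb / 1980 s = 1.972 Mbps.
Audio total: 160 + 104 = 264 kbps = 0.264 Mbps.
Video: 1.972 − 0.264 = 1.708 Mbps.

1.7 Mbps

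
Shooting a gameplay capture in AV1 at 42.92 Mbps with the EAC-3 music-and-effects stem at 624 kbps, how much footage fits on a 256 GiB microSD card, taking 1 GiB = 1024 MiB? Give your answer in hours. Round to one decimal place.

14.0 hours

Audio: 624 kbps = 0.624 Mbps.
Total bitrate: 42.92 + 0.624 = 43.544 Mbps.
Capacity: 256 GiB = 2,199,023 Mb.
Recording time: 2,199,023 / 43.544 = 50,501 s ≈ 14.0 hours.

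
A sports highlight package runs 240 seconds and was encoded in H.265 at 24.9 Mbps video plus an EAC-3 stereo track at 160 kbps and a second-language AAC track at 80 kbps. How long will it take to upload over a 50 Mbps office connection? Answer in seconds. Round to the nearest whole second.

Audio total: 160 + 80 = 240 kbps = 0.240 Mbps.
Total bitrate: 25.140 Mbps.
File: 25.140 Mbps × 240 s = 6033.6 Mb.
At 50 Mbps: 6033.6 / 50 = 120.7 s ≈ 121 seconds.

121 seconds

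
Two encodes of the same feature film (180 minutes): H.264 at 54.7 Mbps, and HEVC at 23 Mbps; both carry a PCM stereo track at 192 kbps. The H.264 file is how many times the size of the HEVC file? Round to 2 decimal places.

180 min = 10800 s
Audio: 192 kbps = 0.192 Mbps.
H.264: 54.892 Mbps × 10800 s = 592833.6 Mb = 69.015 GiB.
HEVC: 23.192 Mbps × 10800 s = 250473.6 Mb = 29.159 GiB.
Ratio: 69.015 / 29.159 = 2.367.

2.37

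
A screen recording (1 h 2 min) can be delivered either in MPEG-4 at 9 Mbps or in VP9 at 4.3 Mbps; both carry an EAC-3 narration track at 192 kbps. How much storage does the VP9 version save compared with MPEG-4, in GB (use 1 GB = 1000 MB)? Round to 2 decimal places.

1 h 2 min = 62 min = 3720 s
Audio: 192 kbps = 0.192 Mbps.
MPEG-4: 9.192 Mbps × 3720 s = 34194.2 Mb = 4.274 GB.
VP9: 4.492 Mbps × 3720 s = 16710.2 Mb = 2.089 GB.
Saving: 4.274 − 2.089 = 2.186 GB.

2.19 GB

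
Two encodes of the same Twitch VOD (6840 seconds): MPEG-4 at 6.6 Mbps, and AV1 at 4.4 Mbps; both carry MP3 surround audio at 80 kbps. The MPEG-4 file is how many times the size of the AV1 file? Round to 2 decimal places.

1.49

Audio: 80 kbps = 0.080 Mbps.
MPEG-4: 6.680 Mbps × 6840 s = 45691.2 Mb = 5.319 GiB.
AV1: 4.480 Mbps × 6840 s = 30643.2 Mb = 3.567 GiB.
Ratio: 5.319 / 3.567 = 1.491.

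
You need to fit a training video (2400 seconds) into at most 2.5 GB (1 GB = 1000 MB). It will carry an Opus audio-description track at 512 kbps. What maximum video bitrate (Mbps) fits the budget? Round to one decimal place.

Budget: 2.5 GB = 20000.0 Mb.
Total bitrate budget: 20000.0 Mb / 2400 s = 8.333 Mbps.
Audio: 512 kbps = 0.512 Mbps.
Video: 8.333 − 0.512 = 7.821 Mbps.

7.8 Mbps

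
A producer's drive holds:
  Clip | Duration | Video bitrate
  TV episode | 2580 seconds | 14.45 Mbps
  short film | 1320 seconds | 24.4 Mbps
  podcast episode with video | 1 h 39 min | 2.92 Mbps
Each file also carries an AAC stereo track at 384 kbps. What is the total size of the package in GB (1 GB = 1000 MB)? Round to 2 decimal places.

11.33 GB

Audio: 384 kbps = 0.384 Mbps.
TV episode: 14.834 Mbps × 2580 s = 38271.7 Mb
short film: 24.784 Mbps × 1320 s = 32714.9 Mb
podcast episode with video: 3.304 Mbps × 5940 s = 19625.8 Mb
Total: 90612.4 Mb = 11326.5 MB.
= 11.33 GB.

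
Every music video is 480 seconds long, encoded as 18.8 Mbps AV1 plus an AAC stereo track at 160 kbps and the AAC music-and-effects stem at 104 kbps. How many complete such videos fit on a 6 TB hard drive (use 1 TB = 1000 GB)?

5245

Audio total: 160 + 104 = 264 kbps = 0.264 Mbps.
Total bitrate: 19.064 Mbps.
Per item: 19.064 Mbps × 480 s = 9,151 Mb = 1,144 MB.
Capacity: 6 TB = 48,000,000 Mb; 5245.49 items → 5245 complete.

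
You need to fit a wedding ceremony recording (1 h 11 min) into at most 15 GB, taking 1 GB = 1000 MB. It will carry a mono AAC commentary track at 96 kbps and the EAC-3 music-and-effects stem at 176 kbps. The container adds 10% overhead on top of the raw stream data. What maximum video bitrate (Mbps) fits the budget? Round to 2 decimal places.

25.34 Mbps

Budget: 15 GB = 120000.0 Mb.
Stream payload after overhead: 120000.0 / 1.10 = 109090.9 Mb.
1 h 11 min = 71 min = 4260 s
Total bitrate budget: 109090.9 Mb / 4260 s = 25.608 Mbps.
Audio total: 96 + 176 = 272 kbps = 0.272 Mbps.
Video: 25.608 − 0.272 = 25.336 Mbps.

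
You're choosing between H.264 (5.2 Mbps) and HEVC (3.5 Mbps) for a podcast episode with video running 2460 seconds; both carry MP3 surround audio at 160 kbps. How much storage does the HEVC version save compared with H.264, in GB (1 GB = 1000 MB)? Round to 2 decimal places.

Audio: 160 kbps = 0.160 Mbps.
H.264: 5.360 Mbps × 2460 s = 13185.6 Mb = 1.648 GB.
HEVC: 3.660 Mbps × 2460 s = 9003.6 Mb = 1.125 GB.
Saving: 1.648 − 1.125 = 0.523 GB.

0.52 GB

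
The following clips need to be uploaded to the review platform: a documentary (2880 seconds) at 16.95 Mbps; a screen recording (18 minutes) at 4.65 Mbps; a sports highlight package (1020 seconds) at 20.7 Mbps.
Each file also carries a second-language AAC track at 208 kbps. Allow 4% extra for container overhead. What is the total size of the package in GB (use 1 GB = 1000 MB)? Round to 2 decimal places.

Audio: 208 kbps = 0.208 Mbps.
documentary: 17.158 Mbps × 2880 s × 1.04 = 51391.6 Mb
screen recording: 4.858 Mbps × 1080 s × 1.04 = 5456.5 Mb
sports highlight package: 20.908 Mbps × 1020 s × 1.04 = 22179.2 Mb
Total: 79027.4 Mb = 9878.4 MB.
= 9.878 GB.

9.88 GB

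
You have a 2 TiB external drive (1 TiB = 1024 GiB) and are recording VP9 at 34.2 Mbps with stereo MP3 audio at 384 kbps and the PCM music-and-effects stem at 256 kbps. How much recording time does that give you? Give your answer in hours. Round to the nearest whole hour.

Audio total: 384 + 256 = 640 kbps = 0.640 Mbps.
Total bitrate: 34.2 + 0.640 = 34.840 Mbps.
Capacity: 2 TiB = 17,592,186 Mb.
Recording time: 17,592,186 / 34.840 = 504,942 s ≈ 140 hours.

140 hours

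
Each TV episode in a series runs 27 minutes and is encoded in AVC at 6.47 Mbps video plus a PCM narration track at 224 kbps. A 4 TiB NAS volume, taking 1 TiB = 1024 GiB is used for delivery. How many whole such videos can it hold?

3244

27 min = 1620 s
Audio: 224 kbps = 0.224 Mbps.
Total bitrate: 6.694 Mbps.
Per item: 6.694 Mbps × 1620 s = 10,844 Mb = 1,356 MB.
Capacity: 4 TiB = 35,184,372 Mb; 3244.51 items → 3244 complete.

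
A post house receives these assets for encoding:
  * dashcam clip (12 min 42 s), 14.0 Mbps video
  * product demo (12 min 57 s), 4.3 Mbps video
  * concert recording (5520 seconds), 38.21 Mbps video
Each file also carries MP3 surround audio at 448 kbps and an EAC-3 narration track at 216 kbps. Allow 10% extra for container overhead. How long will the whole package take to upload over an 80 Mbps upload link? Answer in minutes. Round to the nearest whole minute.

Audio total: 448 + 216 = 664 kbps = 0.664 Mbps.
dashcam clip: 14.664 Mbps × 762 s × 1.10 = 12291.4 Mb
product demo: 4.964 Mbps × 777 s × 1.10 = 4242.7 Mb
concert recording: 38.874 Mbps × 5520 s × 1.10 = 236042.9 Mb
Total: 252577.0 Mb = 31572.1 MB.
At 80 Mbps: 252577.0 / 80 = 3157 s ≈ 52.6 minutes.

53 minutes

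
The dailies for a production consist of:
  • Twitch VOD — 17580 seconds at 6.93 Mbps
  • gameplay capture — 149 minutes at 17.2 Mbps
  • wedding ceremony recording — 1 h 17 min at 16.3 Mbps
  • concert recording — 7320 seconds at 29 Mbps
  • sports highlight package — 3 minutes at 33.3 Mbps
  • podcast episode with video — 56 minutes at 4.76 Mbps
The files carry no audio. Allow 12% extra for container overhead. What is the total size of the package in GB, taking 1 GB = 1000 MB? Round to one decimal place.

81.9 GB

Twitch VOD: 6.930 Mbps × 17580 s × 1.12 = 136448.9 Mb
gameplay capture: 17.200 Mbps × 8940 s × 1.12 = 172220.2 Mb
wedding ceremony recording: 16.300 Mbps × 4620 s × 1.12 = 84342.7 Mb
concert recording: 29.000 Mbps × 7320 s × 1.12 = 237753.6 Mb
sports highlight package: 33.300 Mbps × 180 s × 1.12 = 6713.3 Mb
podcast episode with video: 4.760 Mbps × 3360 s × 1.12 = 17912.8 Mb
Total: 655391.5 Mb = 81923.9 MB.
= 81.92 GB.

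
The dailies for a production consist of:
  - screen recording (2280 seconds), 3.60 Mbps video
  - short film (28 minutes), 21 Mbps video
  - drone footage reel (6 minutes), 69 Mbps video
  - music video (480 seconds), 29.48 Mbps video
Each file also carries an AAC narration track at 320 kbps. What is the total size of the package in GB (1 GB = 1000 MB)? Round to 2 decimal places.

Audio: 320 kbps = 0.320 Mbps.
screen recording: 3.920 Mbps × 2280 s = 8937.6 Mb
short film: 21.320 Mbps × 1680 s = 35817.6 Mb
drone footage reel: 69.320 Mbps × 360 s = 24955.2 Mb
music video: 29.800 Mbps × 480 s = 14304.0 Mb
Total: 84014.4 Mb = 10501.8 MB.
= 10.50 GB.

10.50 GB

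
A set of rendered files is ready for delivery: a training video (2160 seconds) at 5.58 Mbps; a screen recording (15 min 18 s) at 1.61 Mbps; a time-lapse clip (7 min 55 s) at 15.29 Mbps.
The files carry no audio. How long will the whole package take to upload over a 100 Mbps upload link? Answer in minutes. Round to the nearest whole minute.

3 minutes

training video: 5.580 Mbps × 2160 s = 12052.8 Mb
screen recording: 1.610 Mbps × 918 s = 1478.0 Mb
time-lapse clip: 15.290 Mbps × 475 s = 7262.8 Mb
Total: 20793.5 Mb = 2599.2 MB.
At 100 Mbps: 20793.5 / 100 = 208 s ≈ 3.47 minutes.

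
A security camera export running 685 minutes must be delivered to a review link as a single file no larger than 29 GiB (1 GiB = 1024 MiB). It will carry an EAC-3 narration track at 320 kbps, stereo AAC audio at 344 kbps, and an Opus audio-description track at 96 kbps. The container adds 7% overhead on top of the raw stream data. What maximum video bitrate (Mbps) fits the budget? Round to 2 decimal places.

Budget: 29 GiB = 249108.1 Mb.
Stream payload after overhead: 249108.1 / 1.07 = 232811.3 Mb.
685 min = 41100 s
Total bitrate budget: 232811.3 Mb / 41100 s = 5.665 Mbps.
Audio total: 320 + 344 + 96 = 760 kbps = 0.760 Mbps.
Video: 5.665 − 0.760 = 4.905 Mbps.

4.90 Mbps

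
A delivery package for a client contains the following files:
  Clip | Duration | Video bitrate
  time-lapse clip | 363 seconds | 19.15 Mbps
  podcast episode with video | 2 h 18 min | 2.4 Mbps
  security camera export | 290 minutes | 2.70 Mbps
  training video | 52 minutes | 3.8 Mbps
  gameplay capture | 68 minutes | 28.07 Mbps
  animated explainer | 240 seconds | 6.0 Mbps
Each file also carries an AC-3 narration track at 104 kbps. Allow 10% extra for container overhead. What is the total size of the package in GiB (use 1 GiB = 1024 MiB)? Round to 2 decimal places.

Audio: 104 kbps = 0.104 Mbps.
time-lapse clip: 19.254 Mbps × 363 s × 1.10 = 7688.1 Mb
podcast episode with video: 2.504 Mbps × 8280 s × 1.10 = 22806.4 Mb
security camera export: 2.804 Mbps × 17400 s × 1.10 = 53668.6 Mb
training video: 3.904 Mbps × 3120 s × 1.10 = 13398.5 Mb
gameplay capture: 28.174 Mbps × 4080 s × 1.10 = 126444.9 Mb
animated explainer: 6.104 Mbps × 240 s × 1.10 = 1611.5 Mb
Total: 225618.0 Mb = 28202.3 MB.
= 26.27 GiB.

26.27 GiB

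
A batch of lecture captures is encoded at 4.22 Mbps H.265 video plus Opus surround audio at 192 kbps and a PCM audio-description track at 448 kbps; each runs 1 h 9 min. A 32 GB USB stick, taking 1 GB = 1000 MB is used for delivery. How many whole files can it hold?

1 h 9 min = 69 min = 4140 s
Audio total: 192 + 448 = 640 kbps = 0.640 Mbps.
Total bitrate: 4.860 Mbps.
Per item: 4.860 Mbps × 4140 s = 20,120 Mb = 2,515 MB.
Capacity: 32 GB = 256,000 Mb; 12.72 items → 12 complete.

12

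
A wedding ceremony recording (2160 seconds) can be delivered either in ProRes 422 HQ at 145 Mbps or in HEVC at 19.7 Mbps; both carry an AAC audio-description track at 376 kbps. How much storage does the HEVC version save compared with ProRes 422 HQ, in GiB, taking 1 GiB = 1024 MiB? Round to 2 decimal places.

Audio: 376 kbps = 0.376 Mbps.
ProRes 422 HQ: 145.376 Mbps × 2160 s = 314012.2 Mb = 36.556 GiB.
HEVC: 20.076 Mbps × 2160 s = 43364.2 Mb = 5.048 GiB.
Saving: 36.556 − 5.048 = 31.508 GiB.

31.51 GiB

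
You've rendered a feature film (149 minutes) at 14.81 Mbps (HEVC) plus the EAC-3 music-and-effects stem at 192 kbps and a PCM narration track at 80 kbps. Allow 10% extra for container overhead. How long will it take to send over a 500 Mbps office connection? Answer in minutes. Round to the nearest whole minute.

149 min = 8940 s
Audio total: 192 + 80 = 272 kbps = 0.272 Mbps.
Total bitrate: 15.082 Mbps.
File: 15.082 Mbps × 8940 s = 134833.1 Mb.
With 10% container overhead: ×1.10. → 148316.4 Mb.
At 500 Mbps: 148316.4 / 500 = 296.6 s ≈ 4.94 minutes.

5 minutes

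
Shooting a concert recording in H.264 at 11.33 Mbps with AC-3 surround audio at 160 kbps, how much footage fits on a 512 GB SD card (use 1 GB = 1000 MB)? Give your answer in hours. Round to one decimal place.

99.0 hours

Audio: 160 kbps = 0.160 Mbps.
Total bitrate: 11.33 + 0.160 = 11.490 Mbps.
Capacity: 512 GB = 4,096,000 Mb.
Recording time: 4,096,000 / 11.490 = 356,484 s ≈ 99.0 hours.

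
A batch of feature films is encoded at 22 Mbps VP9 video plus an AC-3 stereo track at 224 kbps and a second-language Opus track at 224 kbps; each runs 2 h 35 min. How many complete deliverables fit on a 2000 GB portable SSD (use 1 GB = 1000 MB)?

2 h 35 min = 155 min = 9300 s
Audio total: 224 + 224 = 448 kbps = 0.448 Mbps.
Total bitrate: 22.448 Mbps.
Per item: 22.448 Mbps × 9300 s = 208,766 Mb = 26,096 MB.
Capacity: 2000 GB = 16,000,000 Mb; 76.64 items → 76 complete.

76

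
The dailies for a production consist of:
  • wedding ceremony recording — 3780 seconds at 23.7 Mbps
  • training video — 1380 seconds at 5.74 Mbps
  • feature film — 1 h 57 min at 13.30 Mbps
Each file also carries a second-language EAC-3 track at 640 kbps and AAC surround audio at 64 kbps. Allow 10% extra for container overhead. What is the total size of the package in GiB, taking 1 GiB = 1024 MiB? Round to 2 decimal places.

Audio total: 640 + 64 = 704 kbps = 0.704 Mbps.
wedding ceremony recording: 24.404 Mbps × 3780 s × 1.10 = 101471.8 Mb
training video: 6.444 Mbps × 1380 s × 1.10 = 9782.0 Mb
feature film: 14.004 Mbps × 7020 s × 1.10 = 108138.9 Mb
Total: 219392.7 Mb = 27424.1 MB.
= 25.54 GiB.

25.54 GiB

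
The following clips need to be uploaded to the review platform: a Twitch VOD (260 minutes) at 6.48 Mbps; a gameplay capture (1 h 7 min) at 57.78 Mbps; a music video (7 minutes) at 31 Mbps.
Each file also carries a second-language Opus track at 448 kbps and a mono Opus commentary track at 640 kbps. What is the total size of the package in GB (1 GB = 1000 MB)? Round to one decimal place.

Audio total: 448 + 640 = 1088 kbps = 1.088 Mbps.
Twitch VOD: 7.568 Mbps × 15600 s = 118060.8 Mb
gameplay capture: 58.868 Mbps × 4020 s = 236649.4 Mb
music video: 32.088 Mbps × 420 s = 13477.0 Mb
Total: 368187.1 Mb = 46023.4 MB.
= 46.02 GB.

46.0 GB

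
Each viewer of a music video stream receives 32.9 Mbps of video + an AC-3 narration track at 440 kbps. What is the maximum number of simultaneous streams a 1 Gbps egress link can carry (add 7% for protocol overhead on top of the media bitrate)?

28

Audio: 440 kbps = 0.440 Mbps.
Per-viewer media rate: 33.340 Mbps.
On the wire with 7% overhead: 35.674 Mbps.
1 Gbps = 1,000 Mbps; 1,000 / 35.674 = 28.03 → 28 viewers.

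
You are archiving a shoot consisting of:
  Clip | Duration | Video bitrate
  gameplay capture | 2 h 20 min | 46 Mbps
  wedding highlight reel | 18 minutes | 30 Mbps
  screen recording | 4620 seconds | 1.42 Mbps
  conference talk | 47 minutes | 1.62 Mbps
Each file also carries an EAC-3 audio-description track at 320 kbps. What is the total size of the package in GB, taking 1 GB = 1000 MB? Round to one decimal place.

Audio: 320 kbps = 0.320 Mbps.
gameplay capture: 46.320 Mbps × 8400 s = 389088.0 Mb
wedding highlight reel: 30.320 Mbps × 1080 s = 32745.6 Mb
screen recording: 1.740 Mbps × 4620 s = 8038.8 Mb
conference talk: 1.940 Mbps × 2820 s = 5470.8 Mb
Total: 435343.2 Mb = 54417.9 MB.
= 54.42 GB.

54.4 GB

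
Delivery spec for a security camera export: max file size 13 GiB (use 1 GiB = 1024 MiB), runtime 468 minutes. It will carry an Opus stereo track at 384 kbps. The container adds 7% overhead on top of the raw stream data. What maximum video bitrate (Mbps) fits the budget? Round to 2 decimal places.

3.33 Mbps

Budget: 13 GiB = 111669.1 Mb.
Stream payload after overhead: 111669.1 / 1.07 = 104363.7 Mb.
468 min = 28080 s
Total bitrate budget: 104363.7 Mb / 28080 s = 3.717 Mbps.
Audio: 384 kbps = 0.384 Mbps.
Video: 3.717 − 0.384 = 3.333 Mbps.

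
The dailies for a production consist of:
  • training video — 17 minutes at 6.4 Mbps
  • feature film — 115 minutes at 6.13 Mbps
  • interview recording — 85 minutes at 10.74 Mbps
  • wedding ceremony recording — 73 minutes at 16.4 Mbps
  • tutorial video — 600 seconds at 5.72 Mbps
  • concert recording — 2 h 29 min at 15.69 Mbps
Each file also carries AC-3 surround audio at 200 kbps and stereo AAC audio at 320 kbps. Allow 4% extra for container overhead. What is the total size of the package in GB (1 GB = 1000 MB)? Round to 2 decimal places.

Audio total: 200 + 320 = 520 kbps = 0.520 Mbps.
training video: 6.920 Mbps × 1020 s × 1.04 = 7340.7 Mb
feature film: 6.650 Mbps × 6900 s × 1.04 = 47720.4 Mb
interview recording: 11.260 Mbps × 5100 s × 1.04 = 59723.0 Mb
wedding ceremony recording: 16.920 Mbps × 4380 s × 1.04 = 77074.0 Mb
tutorial video: 6.240 Mbps × 600 s × 1.04 = 3893.8 Mb
concert recording: 16.210 Mbps × 8940 s × 1.04 = 150714.1 Mb
Total: 346466.0 Mb = 43308.3 MB.
= 43.31 GB.

43.31 GB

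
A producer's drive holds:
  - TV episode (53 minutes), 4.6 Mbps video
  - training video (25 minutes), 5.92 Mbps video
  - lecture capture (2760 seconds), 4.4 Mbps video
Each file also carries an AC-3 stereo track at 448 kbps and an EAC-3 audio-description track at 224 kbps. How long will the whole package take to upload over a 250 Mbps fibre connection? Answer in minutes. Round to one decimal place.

Audio total: 448 + 224 = 672 kbps = 0.672 Mbps.
TV episode: 5.272 Mbps × 3180 s = 16765.0 Mb
training video: 6.592 Mbps × 1500 s = 9888.0 Mb
lecture capture: 5.072 Mbps × 2760 s = 13998.7 Mb
Total: 40651.7 Mb = 5081.5 MB.
At 250 Mbps: 40651.7 / 250 = 163 s ≈ 2.71 minutes.

2.7 minutes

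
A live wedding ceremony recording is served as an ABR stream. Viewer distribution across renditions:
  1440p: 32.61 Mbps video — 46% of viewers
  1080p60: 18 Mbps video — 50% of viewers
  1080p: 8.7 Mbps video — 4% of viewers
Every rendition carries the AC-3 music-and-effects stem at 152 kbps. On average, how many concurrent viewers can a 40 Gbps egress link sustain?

1632

Audio: 152 kbps = 0.152 Mbps.
Average per-viewer bitrate: 0.46×32.762 + 0.50×18.152 + 0.04×8.852 = 24.501 Mbps.
40 Gbps = 40,000 Mbps; 40,000 / 24.501 = 1632.61 → 1632.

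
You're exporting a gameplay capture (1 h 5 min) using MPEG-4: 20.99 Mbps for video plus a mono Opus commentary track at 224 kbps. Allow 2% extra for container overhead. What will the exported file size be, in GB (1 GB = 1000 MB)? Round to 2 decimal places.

10.55 GB

1 h 5 min = 65 min = 3900 s
Audio: 224 kbps = 0.224 Mbps.
Total bitrate: 20.99 + 0.224 = 21.214 Mbps.
Stream data: 21.214 Mbps × 3900 s = 82734.6 Mb.
With 2% container overhead: ×1.02.
84,389 Mb ÷ 8 = 10,549 MB → 10.55 GB.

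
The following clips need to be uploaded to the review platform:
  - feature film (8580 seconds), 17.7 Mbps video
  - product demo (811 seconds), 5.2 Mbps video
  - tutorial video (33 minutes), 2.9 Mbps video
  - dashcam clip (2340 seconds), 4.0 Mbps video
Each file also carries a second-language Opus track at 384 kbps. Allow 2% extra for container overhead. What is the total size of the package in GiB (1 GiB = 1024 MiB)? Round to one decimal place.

Audio: 384 kbps = 0.384 Mbps.
feature film: 18.084 Mbps × 8580 s × 1.02 = 158263.9 Mb
product demo: 5.584 Mbps × 811 s × 1.02 = 4619.2 Mb
tutorial video: 3.284 Mbps × 1980 s × 1.02 = 6632.4 Mb
dashcam clip: 4.384 Mbps × 2340 s × 1.02 = 10463.7 Mb
Total: 179979.2 Mb = 22497.4 MB.
= 20.95 GiB.

21.0 GiB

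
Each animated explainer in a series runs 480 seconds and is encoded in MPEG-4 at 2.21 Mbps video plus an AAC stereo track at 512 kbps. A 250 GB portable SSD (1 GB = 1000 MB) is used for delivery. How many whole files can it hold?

1530

Audio: 512 kbps = 0.512 Mbps.
Total bitrate: 2.722 Mbps.
Per item: 2.722 Mbps × 480 s = 1,307 Mb = 163.3 MB.
Capacity: 250 GB = 2,000,000 Mb; 1530.74 items → 1530 complete.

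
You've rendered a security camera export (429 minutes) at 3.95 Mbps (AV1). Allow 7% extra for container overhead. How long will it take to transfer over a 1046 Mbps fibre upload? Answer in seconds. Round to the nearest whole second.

429 min = 25740 s
File: 3.950 Mbps × 25740 s = 101673.0 Mb.
With 7% container overhead: ×1.07. → 108790.1 Mb.
At 1046 Mbps: 108790.1 / 1046 = 104.0 s ≈ 104 seconds.

104 seconds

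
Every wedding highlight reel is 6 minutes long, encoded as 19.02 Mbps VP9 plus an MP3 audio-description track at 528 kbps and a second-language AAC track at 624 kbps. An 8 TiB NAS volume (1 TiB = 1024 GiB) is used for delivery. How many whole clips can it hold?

6 min = 360 s
Audio total: 528 + 624 = 1152 kbps = 1.152 Mbps.
Total bitrate: 20.172 Mbps.
Per item: 20.172 Mbps × 360 s = 7,262 Mb = 907.7 MB.
Capacity: 8 TiB = 70,368,744 Mb; 9690.10 items → 9690 complete.

9690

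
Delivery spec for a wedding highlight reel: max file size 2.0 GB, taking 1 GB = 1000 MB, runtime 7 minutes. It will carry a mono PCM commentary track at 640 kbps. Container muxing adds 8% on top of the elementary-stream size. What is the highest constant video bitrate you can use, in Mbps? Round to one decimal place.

Budget: 2.0 GB = 16000.0 Mb.
Stream payload after overhead: 16000.0 / 1.08 = 14814.8 Mb.
7 min = 420 s
Total bitrate budget: 14814.8 Mb / 420 s = 35.273 Mbps.
Audio: 640 kbps = 0.640 Mbps.
Video: 35.273 − 0.640 = 34.633 Mbps.

34.6 Mbps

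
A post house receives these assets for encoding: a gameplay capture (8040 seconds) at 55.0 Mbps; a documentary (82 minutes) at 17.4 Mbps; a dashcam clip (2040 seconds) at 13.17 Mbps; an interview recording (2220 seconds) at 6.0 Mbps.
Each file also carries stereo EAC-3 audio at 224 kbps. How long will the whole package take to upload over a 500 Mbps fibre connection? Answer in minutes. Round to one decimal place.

19.1 minutes

Audio: 224 kbps = 0.224 Mbps.
gameplay capture: 55.224 Mbps × 8040 s = 444001.0 Mb
documentary: 17.624 Mbps × 4920 s = 86710.1 Mb
dashcam clip: 13.394 Mbps × 2040 s = 27323.8 Mb
interview recording: 6.224 Mbps × 2220 s = 13817.3 Mb
Total: 571852.1 Mb = 71481.5 MB.
At 500 Mbps: 571852.1 / 500 = 1144 s ≈ 19.1 minutes.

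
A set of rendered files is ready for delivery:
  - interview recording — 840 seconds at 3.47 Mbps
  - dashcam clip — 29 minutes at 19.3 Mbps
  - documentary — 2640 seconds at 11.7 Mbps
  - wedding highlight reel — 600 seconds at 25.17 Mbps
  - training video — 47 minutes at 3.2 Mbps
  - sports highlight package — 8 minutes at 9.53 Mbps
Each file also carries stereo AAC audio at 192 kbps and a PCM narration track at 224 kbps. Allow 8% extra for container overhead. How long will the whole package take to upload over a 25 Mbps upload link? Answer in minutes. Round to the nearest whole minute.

Audio total: 192 + 224 = 416 kbps = 0.416 Mbps.
interview recording: 3.886 Mbps × 840 s × 1.08 = 3525.4 Mb
dashcam clip: 19.716 Mbps × 1740 s × 1.08 = 37050.3 Mb
documentary: 12.116 Mbps × 2640 s × 1.08 = 34545.1 Mb
wedding highlight reel: 25.586 Mbps × 600 s × 1.08 = 16579.7 Mb
training video: 3.616 Mbps × 2820 s × 1.08 = 11012.9 Mb
sports highlight package: 9.946 Mbps × 480 s × 1.08 = 5156.0 Mb
Total: 107869.4 Mb = 13483.7 MB.
At 25 Mbps: 107869.4 / 25 = 4315 s ≈ 71.9 minutes.

72 minutes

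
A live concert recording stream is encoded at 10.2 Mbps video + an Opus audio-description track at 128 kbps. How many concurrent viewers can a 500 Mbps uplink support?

Audio: 128 kbps = 0.128 Mbps.
Per-viewer media rate: 10.328 Mbps.
500 Mbps = 500.0 Mbps; 500.0 / 10.328 = 48.41 → 48 viewers.

48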